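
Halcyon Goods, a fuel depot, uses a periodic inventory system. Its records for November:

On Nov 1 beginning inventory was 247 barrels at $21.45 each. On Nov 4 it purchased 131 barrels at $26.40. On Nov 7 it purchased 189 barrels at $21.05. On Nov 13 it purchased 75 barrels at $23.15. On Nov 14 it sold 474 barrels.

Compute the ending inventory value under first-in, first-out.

Ending inventory = $3,693.90

Nov 14, 474 sold [FIFO — oldest first]: 247 @ $21.45 + 131 @ $26.40 + 96 @ $21.05 = $10,777.35
Ending inventory: 93 @ $21.05 + 75 @ $23.15 = $3,693.90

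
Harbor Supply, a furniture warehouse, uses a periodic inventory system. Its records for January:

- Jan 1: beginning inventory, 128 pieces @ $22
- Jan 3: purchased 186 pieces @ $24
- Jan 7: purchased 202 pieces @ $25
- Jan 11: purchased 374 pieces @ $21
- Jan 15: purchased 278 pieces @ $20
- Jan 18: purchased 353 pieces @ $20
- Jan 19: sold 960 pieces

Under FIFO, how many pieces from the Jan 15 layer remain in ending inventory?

208

Jan 19, 960 sold [FIFO — oldest first]: 128 @ $22 + 186 @ $24 + 202 @ $25 + 374 @ $21 + 70 @ $20 = $21,584
Ending inventory: 208 @ $20 + 353 @ $20 = $11,220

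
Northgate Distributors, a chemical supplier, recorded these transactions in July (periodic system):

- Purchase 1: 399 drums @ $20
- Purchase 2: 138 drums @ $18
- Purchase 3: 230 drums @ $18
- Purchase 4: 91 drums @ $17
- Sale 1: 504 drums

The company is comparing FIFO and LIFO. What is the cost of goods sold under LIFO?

FIFO COGS: 399 @ $20 + 105 @ $18 = $9,870
LIFO COGS: 91 @ $17 + 230 @ $18 + 138 @ $18 + 45 @ $20 = $9,071

COGS = $9,071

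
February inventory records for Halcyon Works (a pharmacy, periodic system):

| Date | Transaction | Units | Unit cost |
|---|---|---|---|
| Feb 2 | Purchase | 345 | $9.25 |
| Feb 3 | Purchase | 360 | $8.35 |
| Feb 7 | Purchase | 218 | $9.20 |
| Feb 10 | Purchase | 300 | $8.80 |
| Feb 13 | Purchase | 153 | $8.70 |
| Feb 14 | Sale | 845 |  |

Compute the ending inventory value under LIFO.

Ending inventory = $4,744.35

Feb 14, 845 sold [LIFO — newest first]: 153 @ $8.70 + 300 @ $8.80 + 218 @ $9.20 + 174 @ $8.35 = $7,429.60
Ending inventory: 345 @ $9.25 + 186 @ $8.35 = $4,744.35
Check: goods available $12,173.95 = COGS $7,429.60 + ending $4,744.35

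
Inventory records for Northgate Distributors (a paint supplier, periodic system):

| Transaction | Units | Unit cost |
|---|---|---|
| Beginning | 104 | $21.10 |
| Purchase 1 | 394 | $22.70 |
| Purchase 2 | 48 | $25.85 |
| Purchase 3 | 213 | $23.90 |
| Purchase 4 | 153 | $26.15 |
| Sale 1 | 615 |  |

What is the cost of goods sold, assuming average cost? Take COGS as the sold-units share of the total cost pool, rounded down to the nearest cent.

Sale 1, sell 615: 615/912 × $21,470.65 → $14,478.56
Ending inventory (cost pool remaining) = $6,992.09
Check: goods available $21,470.65 = COGS $14,478.56 + ending $6,992.09

COGS = $14,478.56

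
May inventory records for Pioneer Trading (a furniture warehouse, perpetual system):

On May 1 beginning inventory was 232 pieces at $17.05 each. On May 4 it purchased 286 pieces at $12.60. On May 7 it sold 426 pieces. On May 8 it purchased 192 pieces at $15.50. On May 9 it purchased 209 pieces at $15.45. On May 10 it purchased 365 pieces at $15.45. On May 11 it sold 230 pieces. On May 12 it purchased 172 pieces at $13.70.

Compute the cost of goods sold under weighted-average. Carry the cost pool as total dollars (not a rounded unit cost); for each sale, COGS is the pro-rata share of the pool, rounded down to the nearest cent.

After May 1: 232 on hand, pool $3,955.60 (≈ $17.0500 each)
After May 4: 518 on hand, pool $7,559.20 (≈ $14.5931 each)
May 7, sell 426: 426/518 × $7,559.20 → $6,216.63
After May 8: 284 on hand, pool $4,318.57 (≈ $15.2062 each)
After May 9: 493 on hand, pool $7,547.62 (≈ $15.3096 each)
After May 10: 858 on hand, pool $13,186.87 (≈ $15.3693 each)
May 11, sell 230: 230/858 × $13,186.87 → $3,534.94
After May 12: 800 on hand, pool $12,008.33 (≈ $15.0104 each)
Total COGS = $6,216.63 + $3,534.94 = $9,751.57
Ending inventory (cost pool remaining) = $12,008.33

COGS = $9,751.57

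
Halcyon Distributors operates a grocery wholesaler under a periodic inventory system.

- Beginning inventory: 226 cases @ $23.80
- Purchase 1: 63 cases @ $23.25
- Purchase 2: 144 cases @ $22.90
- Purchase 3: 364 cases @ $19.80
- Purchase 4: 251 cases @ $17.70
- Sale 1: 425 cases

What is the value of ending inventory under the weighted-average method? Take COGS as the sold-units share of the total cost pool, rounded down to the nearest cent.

Sale 1, sell 425: 425/1048 × $21,791.05 → $8,837.01
Ending inventory (cost pool remaining) = $12,954.04

Ending inventory = $12,954.04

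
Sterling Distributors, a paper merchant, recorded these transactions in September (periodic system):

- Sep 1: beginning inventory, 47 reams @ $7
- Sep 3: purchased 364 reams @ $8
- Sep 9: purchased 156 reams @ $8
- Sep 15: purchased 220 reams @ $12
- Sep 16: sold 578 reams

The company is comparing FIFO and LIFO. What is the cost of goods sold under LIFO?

FIFO COGS: 47 @ $7 + 364 @ $8 + 156 @ $8 + 11 @ $12 = $4,621
LIFO COGS: 220 @ $12 + 156 @ $8 + 202 @ $8 = $5,504

COGS = $5,504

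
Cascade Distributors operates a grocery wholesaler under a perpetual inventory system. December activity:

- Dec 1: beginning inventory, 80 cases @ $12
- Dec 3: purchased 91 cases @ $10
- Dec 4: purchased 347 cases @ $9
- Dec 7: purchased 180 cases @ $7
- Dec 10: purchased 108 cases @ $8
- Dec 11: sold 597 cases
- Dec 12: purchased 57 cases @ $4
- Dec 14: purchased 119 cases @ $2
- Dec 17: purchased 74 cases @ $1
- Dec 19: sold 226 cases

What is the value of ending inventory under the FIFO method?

Ending inventory = $472

Dec 11, 597 sold [FIFO — oldest first]: 80 @ $12 + 91 @ $10 + 347 @ $9 + 79 @ $7 = $5,546
Dec 19, 226 sold [FIFO — oldest first]: 101 @ $7 + 108 @ $8 + 17 @ $4 = $1,639
Total COGS = $5,546 + $1,639 = $7,185
Ending inventory: 40 @ $4 + 119 @ $2 + 74 @ $1 = $472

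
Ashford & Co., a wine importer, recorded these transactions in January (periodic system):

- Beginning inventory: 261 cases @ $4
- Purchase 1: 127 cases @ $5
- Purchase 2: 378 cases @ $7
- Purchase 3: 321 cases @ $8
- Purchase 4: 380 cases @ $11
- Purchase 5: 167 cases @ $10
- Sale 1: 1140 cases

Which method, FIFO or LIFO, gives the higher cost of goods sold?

LIFO

FIFO COGS: 261 @ $4 + 127 @ $5 + 378 @ $7 + 321 @ $8 + 53 @ $11 = $7,476
LIFO COGS: 167 @ $10 + 380 @ $11 + 321 @ $8 + 272 @ $7 = $10,322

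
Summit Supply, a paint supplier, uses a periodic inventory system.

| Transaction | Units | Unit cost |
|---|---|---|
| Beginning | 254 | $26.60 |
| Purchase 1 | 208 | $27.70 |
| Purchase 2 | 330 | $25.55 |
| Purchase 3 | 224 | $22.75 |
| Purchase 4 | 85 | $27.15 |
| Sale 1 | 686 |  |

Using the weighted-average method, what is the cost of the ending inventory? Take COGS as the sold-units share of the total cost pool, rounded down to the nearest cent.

Ending inventory = $10,687.20

Sale 1, sell 686: 686/1101 × $28,353.25 → $17,666.05
Ending inventory (cost pool remaining) = $10,687.20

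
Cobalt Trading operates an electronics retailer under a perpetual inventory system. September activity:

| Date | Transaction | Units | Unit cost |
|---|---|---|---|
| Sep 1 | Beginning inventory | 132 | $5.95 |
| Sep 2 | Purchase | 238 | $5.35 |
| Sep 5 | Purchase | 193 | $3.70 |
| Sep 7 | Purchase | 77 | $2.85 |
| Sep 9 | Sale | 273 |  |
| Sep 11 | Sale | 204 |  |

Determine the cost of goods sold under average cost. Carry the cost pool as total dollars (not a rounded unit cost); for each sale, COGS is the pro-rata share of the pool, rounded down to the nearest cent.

After Sep 1: 132 on hand, pool $785.40 (≈ $5.9500 each)
After Sep 2: 370 on hand, pool $2,058.70 (≈ $5.5641 each)
After Sep 5: 563 on hand, pool $2,772.80 (≈ $4.9250 each)
After Sep 7: 640 on hand, pool $2,992.25 (≈ $4.6754 each)
Sep 9, sell 273: 273/640 × $2,992.25 → $1,276.38
Sep 11, sell 204: 204/367 × $1,715.87 → $953.78
Total COGS = $1,276.38 + $953.78 = $2,230.16
Ending inventory (cost pool remaining) = $762.09
Check: goods available $2,992.25 = COGS $2,230.16 + ending $762.09

COGS = $2,230.16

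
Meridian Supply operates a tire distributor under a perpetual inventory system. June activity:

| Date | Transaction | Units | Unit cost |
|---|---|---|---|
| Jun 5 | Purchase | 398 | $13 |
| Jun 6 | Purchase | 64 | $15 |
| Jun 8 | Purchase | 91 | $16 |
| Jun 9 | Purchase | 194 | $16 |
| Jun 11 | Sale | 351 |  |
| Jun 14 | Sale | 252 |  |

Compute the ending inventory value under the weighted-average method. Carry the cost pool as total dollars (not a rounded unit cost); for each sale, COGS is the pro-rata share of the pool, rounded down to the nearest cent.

Ending inventory = $2,061.50

After Jun 5: 398 on hand, pool $5,174.00 (≈ $13.0000 each)
After Jun 6: 462 on hand, pool $6,134.00 (≈ $13.2771 each)
After Jun 8: 553 on hand, pool $7,590.00 (≈ $13.7251 each)
After Jun 9: 747 on hand, pool $10,694.00 (≈ $14.3159 each)
Jun 11, sell 351: 351/747 × $10,694.00 → $5,024.89
Jun 14, sell 252: 252/396 × $5,669.11 → $3,607.61
Total COGS = $5,024.89 + $3,607.61 = $8,632.50
Ending inventory (cost pool remaining) = $2,061.50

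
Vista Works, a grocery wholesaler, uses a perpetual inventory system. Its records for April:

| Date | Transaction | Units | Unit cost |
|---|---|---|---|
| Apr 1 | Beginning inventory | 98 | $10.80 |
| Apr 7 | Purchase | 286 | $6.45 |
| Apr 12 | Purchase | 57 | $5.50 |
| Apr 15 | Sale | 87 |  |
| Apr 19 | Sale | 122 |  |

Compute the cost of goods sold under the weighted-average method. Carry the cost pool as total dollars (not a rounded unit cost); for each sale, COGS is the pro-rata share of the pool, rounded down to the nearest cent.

COGS = $1,524.41

After Apr 1: 98 on hand, pool $1,058.40 (≈ $10.8000 each)
After Apr 7: 384 on hand, pool $2,903.10 (≈ $7.5602 each)
After Apr 12: 441 on hand, pool $3,216.60 (≈ $7.2939 each)
Apr 15, sell 87: 87/441 × $3,216.60 → $634.56
Apr 19, sell 122: 122/354 × $2,582.04 → $889.85
Total COGS = $634.56 + $889.85 = $1,524.41
Ending inventory (cost pool remaining) = $1,692.19
Check: goods available $3,216.60 = COGS $1,524.41 + ending $1,692.19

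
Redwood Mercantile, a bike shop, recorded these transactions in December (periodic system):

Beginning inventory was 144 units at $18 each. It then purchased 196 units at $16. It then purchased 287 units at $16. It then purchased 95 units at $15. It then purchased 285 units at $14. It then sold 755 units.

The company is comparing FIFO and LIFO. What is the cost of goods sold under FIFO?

COGS = $12,207

FIFO COGS: 144 @ $18 + 196 @ $16 + 287 @ $16 + 95 @ $15 + 33 @ $14 = $12,207
LIFO COGS: 285 @ $14 + 95 @ $15 + 287 @ $16 + 88 @ $16 = $11,415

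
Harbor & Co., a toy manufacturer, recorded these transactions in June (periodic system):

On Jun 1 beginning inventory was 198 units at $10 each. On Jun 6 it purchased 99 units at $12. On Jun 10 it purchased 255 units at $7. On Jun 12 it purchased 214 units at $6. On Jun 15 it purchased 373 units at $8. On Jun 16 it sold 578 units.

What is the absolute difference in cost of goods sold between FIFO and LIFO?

FIFO COGS: 198 @ $10 + 99 @ $12 + 255 @ $7 + 26 @ $6 = $5,109
LIFO COGS: 373 @ $8 + 205 @ $6 = $4,214
Difference = |$5,109 − $4,214| = $895

$895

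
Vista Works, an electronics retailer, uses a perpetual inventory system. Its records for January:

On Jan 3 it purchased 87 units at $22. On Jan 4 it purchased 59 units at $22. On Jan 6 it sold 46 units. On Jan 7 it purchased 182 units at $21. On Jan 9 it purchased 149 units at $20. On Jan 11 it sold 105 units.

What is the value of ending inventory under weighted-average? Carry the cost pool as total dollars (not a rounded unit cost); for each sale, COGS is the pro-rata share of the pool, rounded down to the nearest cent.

Ending inventory = $6,808.94

After Jan 3: 87 on hand, pool $1,914.00 (≈ $22.0000 each)
After Jan 4: 146 on hand, pool $3,212.00 (≈ $22.0000 each)
Jan 6, sell 46: 46/146 × $3,212.00 → $1,012.00
After Jan 7: 282 on hand, pool $6,022.00 (≈ $21.3546 each)
After Jan 9: 431 on hand, pool $9,002.00 (≈ $20.8863 each)
Jan 11, sell 105: 105/431 × $9,002.00 → $2,193.06
Total COGS = $1,012.00 + $2,193.06 = $3,205.06
Ending inventory (cost pool remaining) = $6,808.94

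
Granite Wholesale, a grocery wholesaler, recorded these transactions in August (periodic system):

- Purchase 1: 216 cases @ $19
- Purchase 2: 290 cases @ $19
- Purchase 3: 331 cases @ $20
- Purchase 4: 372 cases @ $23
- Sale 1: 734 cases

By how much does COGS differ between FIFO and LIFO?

FIFO COGS: 216 @ $19 + 290 @ $19 + 228 @ $20 = $14,174
LIFO COGS: 372 @ $23 + 331 @ $20 + 31 @ $19 = $15,765
Difference = |$14,174 − $15,765| = $1,591

$1,591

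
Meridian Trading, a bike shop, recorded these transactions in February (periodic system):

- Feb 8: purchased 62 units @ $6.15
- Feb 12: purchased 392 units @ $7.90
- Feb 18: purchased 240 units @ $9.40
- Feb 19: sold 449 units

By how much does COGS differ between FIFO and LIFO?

FIFO COGS: 62 @ $6.15 + 387 @ $7.90 = $3,438.60
LIFO COGS: 240 @ $9.40 + 209 @ $7.90 = $3,907.10
Difference = |$3,438.60 − $3,907.10| = $468.50

$468.50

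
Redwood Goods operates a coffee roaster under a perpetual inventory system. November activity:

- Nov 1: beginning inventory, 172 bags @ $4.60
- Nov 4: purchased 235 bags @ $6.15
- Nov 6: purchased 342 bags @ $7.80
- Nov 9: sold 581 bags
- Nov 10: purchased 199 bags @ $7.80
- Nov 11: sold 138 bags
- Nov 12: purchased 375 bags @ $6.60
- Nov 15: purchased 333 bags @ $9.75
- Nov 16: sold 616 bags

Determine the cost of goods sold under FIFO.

COGS = $9,048.25

Nov 9, 581 sold [FIFO — oldest first]: 172 @ $4.60 + 235 @ $6.15 + 174 @ $7.80 = $3,593.65
Nov 11, 138 sold [FIFO — oldest first]: 138 @ $7.80 = $1,076.40
Nov 16, 616 sold [FIFO — oldest first]: 30 @ $7.80 + 199 @ $7.80 + 375 @ $6.60 + 12 @ $9.75 = $4,378.20
Total COGS = $3,593.65 + $1,076.40 + $4,378.20 = $9,048.25
Ending inventory: 321 @ $9.75 = $3,129.75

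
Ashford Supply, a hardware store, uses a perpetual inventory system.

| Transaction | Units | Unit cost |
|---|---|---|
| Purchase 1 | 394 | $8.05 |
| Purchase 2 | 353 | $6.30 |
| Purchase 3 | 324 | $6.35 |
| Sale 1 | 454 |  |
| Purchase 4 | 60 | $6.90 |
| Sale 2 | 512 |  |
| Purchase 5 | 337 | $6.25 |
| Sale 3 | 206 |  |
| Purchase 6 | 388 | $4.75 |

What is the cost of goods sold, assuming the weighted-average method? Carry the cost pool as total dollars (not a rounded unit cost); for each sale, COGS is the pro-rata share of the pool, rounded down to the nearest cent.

After Purchase 1: 394 on hand, pool $3,171.70 (≈ $8.0500 each)
After Purchase 2: 747 on hand, pool $5,395.60 (≈ $7.2230 each)
After Purchase 3: 1071 on hand, pool $7,453.00 (≈ $6.9589 each)
Sale 1, sell 454: 454/1071 × $7,453.00 → $3,159.34
After Purchase 4: 677 on hand, pool $4,707.66 (≈ $6.9537 each)
Sale 2, sell 512: 512/677 × $4,707.66 → $3,560.29
After Purchase 5: 502 on hand, pool $3,253.62 (≈ $6.4813 each)
Sale 3, sell 206: 206/502 × $3,253.62 → $1,335.15
After Purchase 6: 684 on hand, pool $3,761.47 (≈ $5.4992 each)
Total COGS = $3,159.34 + $3,560.29 + $1,335.15 = $8,054.78
Ending inventory (cost pool remaining) = $3,761.47
Check: goods available $11,816.25 = COGS $8,054.78 + ending $3,761.47

COGS = $8,054.78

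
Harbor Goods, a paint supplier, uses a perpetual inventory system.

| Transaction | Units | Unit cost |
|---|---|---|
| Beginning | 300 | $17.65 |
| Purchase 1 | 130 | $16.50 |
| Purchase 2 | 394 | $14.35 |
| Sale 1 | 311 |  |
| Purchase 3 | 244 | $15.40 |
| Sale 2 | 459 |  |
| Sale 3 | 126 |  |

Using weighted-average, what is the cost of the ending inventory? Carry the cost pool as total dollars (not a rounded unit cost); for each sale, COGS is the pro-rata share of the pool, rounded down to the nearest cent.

After Beginning: 300 on hand, pool $5,295.00 (≈ $17.6500 each)
After Purchase 1: 430 on hand, pool $7,440.00 (≈ $17.3023 each)
After Purchase 2: 824 on hand, pool $13,093.90 (≈ $15.8907 each)
Sale 1, sell 311: 311/824 × $13,093.90 → $4,941.99
After Purchase 3: 757 on hand, pool $11,909.51 (≈ $15.7325 each)
Sale 2, sell 459: 459/757 × $11,909.51 → $7,221.22
Sale 3, sell 126: 126/298 × $4,688.29 → $1,982.29
Total COGS = $4,941.99 + $7,221.22 + $1,982.29 = $14,145.50
Ending inventory (cost pool remaining) = $2,706.00

Ending inventory = $2,706.00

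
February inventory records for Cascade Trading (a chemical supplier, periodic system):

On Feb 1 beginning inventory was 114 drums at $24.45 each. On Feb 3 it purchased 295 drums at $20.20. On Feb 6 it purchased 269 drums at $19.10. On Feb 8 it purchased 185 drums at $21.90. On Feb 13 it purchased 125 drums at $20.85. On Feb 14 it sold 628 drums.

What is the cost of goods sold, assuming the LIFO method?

Feb 14, 628 sold [LIFO — newest first]: 125 @ $20.85 + 185 @ $21.90 + 269 @ $19.10 + 49 @ $20.20 = $12,785.45
Ending inventory: 114 @ $24.45 + 246 @ $20.20 = $7,756.50

COGS = $12,785.45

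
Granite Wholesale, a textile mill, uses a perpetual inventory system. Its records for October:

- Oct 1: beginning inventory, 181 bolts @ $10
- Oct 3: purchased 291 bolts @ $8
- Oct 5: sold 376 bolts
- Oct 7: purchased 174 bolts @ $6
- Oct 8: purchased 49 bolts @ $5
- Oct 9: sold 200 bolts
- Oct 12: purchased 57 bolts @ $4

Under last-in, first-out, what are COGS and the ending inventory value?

COGS = $4,329; ending inventory = $1,326

Oct 5, 376 sold [LIFO — newest first]: 291 @ $8 + 85 @ $10 = $3,178
Oct 9, 200 sold [LIFO — newest first]: 49 @ $5 + 151 @ $6 = $1,151
Total COGS = $3,178 + $1,151 = $4,329
Ending inventory: 96 @ $10 + 23 @ $6 + 57 @ $4 = $1,326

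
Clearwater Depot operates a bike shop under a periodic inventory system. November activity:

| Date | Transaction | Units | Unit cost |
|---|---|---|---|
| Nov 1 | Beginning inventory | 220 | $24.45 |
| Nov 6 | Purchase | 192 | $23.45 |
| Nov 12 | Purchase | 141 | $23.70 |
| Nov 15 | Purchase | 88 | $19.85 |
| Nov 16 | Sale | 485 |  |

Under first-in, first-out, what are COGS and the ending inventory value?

Nov 16, 485 sold [FIFO — oldest first]: 220 @ $24.45 + 192 @ $23.45 + 73 @ $23.70 = $11,611.50
Ending inventory: 68 @ $23.70 + 88 @ $19.85 = $3,358.40
Check: goods available $14,969.90 = COGS $11,611.50 + ending $3,358.40

COGS = $11,611.50; ending inventory = $3,358.40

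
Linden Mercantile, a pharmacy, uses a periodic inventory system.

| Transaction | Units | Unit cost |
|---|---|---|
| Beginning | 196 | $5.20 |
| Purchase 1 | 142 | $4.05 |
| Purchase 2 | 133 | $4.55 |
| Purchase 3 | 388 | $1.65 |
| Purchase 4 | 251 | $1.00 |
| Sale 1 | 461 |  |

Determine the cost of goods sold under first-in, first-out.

COGS = $2,153.95

Sale 1 (461) [FIFO — oldest first]: 196 @ $5.20 + 142 @ $4.05 + 123 @ $4.55 = $2,153.95
Ending inventory: 10 @ $4.55 + 388 @ $1.65 + 251 @ $1.00 = $936.70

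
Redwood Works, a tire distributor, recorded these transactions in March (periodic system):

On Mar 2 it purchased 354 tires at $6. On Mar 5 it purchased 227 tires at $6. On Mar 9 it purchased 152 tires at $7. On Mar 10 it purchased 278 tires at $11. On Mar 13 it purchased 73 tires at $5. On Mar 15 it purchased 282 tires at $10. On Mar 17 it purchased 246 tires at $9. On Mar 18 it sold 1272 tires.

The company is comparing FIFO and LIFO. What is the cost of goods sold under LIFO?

FIFO COGS: 354 @ $6 + 227 @ $6 + 152 @ $7 + 278 @ $11 + 73 @ $5 + 188 @ $10 = $9,853
LIFO COGS: 246 @ $9 + 282 @ $10 + 73 @ $5 + 278 @ $11 + 152 @ $7 + 227 @ $6 + 14 @ $6 = $10,967

COGS = $10,967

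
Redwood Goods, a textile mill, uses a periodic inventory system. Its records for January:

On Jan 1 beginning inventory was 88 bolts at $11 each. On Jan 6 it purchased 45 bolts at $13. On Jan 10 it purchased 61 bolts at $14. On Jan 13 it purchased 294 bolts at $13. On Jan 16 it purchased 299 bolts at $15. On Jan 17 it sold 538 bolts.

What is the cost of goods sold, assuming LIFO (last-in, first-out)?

COGS = $7,592

Jan 17, 538 sold [LIFO — newest first]: 299 @ $15 + 239 @ $13 = $7,592
Ending inventory: 88 @ $11 + 45 @ $13 + 61 @ $14 + 55 @ $13 = $3,122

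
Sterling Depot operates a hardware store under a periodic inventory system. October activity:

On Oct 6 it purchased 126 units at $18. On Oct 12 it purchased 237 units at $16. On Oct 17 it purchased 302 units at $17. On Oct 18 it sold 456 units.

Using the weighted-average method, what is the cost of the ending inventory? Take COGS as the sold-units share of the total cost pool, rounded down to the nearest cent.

Oct 18, sell 456: 456/665 × $11,194.00 → $7,675.88
Ending inventory (cost pool remaining) = $3,518.12
Check: goods available $11,194.00 = COGS $7,675.88 + ending $3,518.12

Ending inventory = $3,518.12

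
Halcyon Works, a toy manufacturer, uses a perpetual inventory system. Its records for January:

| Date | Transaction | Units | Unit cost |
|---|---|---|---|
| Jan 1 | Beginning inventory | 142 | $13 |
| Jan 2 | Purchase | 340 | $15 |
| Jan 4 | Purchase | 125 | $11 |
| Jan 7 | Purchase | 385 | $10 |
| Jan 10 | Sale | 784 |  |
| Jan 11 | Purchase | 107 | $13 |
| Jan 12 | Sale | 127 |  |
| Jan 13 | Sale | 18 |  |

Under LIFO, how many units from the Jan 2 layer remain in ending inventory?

Jan 10, 784 sold [LIFO — newest first]: 385 @ $10 + 125 @ $11 + 274 @ $15 = $9,335
Jan 12, 127 sold [LIFO — newest first]: 107 @ $13 + 20 @ $15 = $1,691
Jan 13, 18 sold [LIFO — newest first]: 18 @ $15 = $270
Total COGS = $9,335 + $1,691 + $270 = $11,296
Ending inventory: 142 @ $13 + 28 @ $15 = $2,266

28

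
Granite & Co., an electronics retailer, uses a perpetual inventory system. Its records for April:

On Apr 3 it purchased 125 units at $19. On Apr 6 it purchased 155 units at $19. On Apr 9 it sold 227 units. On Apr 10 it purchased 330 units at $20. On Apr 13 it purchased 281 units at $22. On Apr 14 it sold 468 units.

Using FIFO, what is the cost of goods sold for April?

Apr 9, 227 sold [FIFO — oldest first]: 125 @ $19 + 102 @ $19 = $4,313
Apr 14, 468 sold [FIFO — oldest first]: 53 @ $19 + 330 @ $20 + 85 @ $22 = $9,477
Total COGS = $4,313 + $9,477 = $13,790
Ending inventory: 196 @ $22 = $4,312
Check: goods available $18,102 = COGS $13,790 + ending $4,312

COGS = $13,790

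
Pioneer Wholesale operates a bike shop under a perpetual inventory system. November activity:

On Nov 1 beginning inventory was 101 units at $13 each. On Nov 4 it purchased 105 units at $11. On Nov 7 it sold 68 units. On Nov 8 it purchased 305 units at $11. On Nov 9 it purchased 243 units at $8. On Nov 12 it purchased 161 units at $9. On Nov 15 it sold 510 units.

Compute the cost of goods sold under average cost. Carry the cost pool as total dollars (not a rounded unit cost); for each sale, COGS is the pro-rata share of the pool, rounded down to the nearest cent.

After Nov 1: 101 on hand, pool $1,313.00 (≈ $13.0000 each)
After Nov 4: 206 on hand, pool $2,468.00 (≈ $11.9806 each)
Nov 7, sell 68: 68/206 × $2,468.00 → $814.67
After Nov 8: 443 on hand, pool $5,008.33 (≈ $11.3055 each)
After Nov 9: 686 on hand, pool $6,952.33 (≈ $10.1346 each)
After Nov 12: 847 on hand, pool $8,401.33 (≈ $9.9189 each)
Nov 15, sell 510: 510/847 × $8,401.33 → $5,058.65
Total COGS = $814.67 + $5,058.65 = $5,873.32
Ending inventory (cost pool remaining) = $3,342.68

COGS = $5,873.32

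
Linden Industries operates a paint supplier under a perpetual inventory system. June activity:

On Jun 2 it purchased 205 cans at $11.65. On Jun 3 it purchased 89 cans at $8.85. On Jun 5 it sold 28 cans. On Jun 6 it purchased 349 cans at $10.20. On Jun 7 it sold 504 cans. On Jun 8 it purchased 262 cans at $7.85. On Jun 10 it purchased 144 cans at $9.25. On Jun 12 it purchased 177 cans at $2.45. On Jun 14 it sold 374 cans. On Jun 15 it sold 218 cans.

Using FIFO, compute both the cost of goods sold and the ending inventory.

COGS = $10,308.15; ending inventory = $249.90

Jun 5, 28 sold [FIFO — oldest first]: 28 @ $11.65 = $326.20
Jun 7, 504 sold [FIFO — oldest first]: 177 @ $11.65 + 89 @ $8.85 + 238 @ $10.20 = $5,277.30
Jun 14, 374 sold [FIFO — oldest first]: 111 @ $10.20 + 262 @ $7.85 + 1 @ $9.25 = $3,198.15
Jun 15, 218 sold [FIFO — oldest first]: 143 @ $9.25 + 75 @ $2.45 = $1,506.50
Total COGS = $326.20 + $5,277.30 + $3,198.15 + $1,506.50 = $10,308.15
Ending inventory: 102 @ $2.45 = $249.90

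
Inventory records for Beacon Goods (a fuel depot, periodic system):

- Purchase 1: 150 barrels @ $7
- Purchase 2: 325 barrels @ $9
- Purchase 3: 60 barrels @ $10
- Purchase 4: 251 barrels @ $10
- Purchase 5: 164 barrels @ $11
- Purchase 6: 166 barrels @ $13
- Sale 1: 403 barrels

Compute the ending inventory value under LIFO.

Sale 1 (403) [LIFO — newest first]: 166 @ $13 + 164 @ $11 + 73 @ $10 = $4,692
Ending inventory: 150 @ $7 + 325 @ $9 + 60 @ $10 + 178 @ $10 = $6,355

Ending inventory = $6,355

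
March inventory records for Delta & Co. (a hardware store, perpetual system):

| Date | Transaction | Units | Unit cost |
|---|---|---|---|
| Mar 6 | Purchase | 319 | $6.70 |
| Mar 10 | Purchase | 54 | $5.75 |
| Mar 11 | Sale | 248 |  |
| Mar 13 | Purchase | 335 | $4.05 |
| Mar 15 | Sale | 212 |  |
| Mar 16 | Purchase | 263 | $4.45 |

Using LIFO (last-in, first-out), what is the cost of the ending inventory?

Mar 11, 248 sold [LIFO — newest first]: 54 @ $5.75 + 194 @ $6.70 = $1,610.30
Mar 15, 212 sold [LIFO — newest first]: 212 @ $4.05 = $858.60
Total COGS = $1,610.30 + $858.60 = $2,468.90
Ending inventory: 125 @ $6.70 + 123 @ $4.05 + 263 @ $4.45 = $2,506.00

Ending inventory = $2,506.00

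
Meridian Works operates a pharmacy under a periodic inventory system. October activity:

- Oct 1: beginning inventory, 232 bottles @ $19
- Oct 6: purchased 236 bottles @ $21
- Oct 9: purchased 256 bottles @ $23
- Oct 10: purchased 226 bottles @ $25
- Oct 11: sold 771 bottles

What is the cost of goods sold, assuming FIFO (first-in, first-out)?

Oct 11, 771 sold [FIFO — oldest first]: 232 @ $19 + 236 @ $21 + 256 @ $23 + 47 @ $25 = $16,427
Ending inventory: 179 @ $25 = $4,475
Check: goods available $20,902 = COGS $16,427 + ending $4,475

COGS = $16,427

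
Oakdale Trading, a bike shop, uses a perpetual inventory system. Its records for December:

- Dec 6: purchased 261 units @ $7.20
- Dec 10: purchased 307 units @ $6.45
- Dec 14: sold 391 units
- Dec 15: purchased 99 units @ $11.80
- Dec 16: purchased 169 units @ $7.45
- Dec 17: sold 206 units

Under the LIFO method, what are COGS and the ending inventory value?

Dec 14, 391 sold [LIFO — newest first]: 307 @ $6.45 + 84 @ $7.20 = $2,584.95
Dec 17, 206 sold [LIFO — newest first]: 169 @ $7.45 + 37 @ $11.80 = $1,695.65
Total COGS = $2,584.95 + $1,695.65 = $4,280.60
Ending inventory: 177 @ $7.20 + 62 @ $11.80 = $2,006.00
Check: goods available $6,286.60 = COGS $4,280.60 + ending $2,006.00

COGS = $4,280.60; ending inventory = $2,006.00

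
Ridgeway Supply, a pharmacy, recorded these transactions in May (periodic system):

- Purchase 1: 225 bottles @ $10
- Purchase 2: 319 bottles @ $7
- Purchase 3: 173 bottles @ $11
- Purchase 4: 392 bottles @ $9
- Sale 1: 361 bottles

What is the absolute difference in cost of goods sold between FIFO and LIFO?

FIFO COGS: 225 @ $10 + 136 @ $7 = $3,202
LIFO COGS: 361 @ $9 = $3,249
Difference = |$3,202 − $3,249| = $47

$47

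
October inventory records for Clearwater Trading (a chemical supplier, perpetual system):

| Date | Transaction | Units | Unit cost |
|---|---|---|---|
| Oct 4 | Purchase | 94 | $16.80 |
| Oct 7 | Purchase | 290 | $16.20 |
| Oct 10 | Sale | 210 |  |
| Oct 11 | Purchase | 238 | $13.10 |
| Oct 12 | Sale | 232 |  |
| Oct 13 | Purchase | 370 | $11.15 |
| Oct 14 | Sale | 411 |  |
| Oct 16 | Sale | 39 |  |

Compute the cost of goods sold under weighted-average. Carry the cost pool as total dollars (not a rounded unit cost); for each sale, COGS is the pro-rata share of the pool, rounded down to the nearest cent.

After Oct 4: 94 on hand, pool $1,579.20 (≈ $16.8000 each)
After Oct 7: 384 on hand, pool $6,277.20 (≈ $16.3469 each)
Oct 10, sell 210: 210/384 × $6,277.20 → $3,432.84
After Oct 11: 412 on hand, pool $5,962.16 (≈ $14.4713 each)
Oct 12, sell 232: 232/412 × $5,962.16 → $3,357.33
After Oct 13: 550 on hand, pool $6,730.33 (≈ $12.2370 each)
Oct 14, sell 411: 411/550 × $6,730.33 → $5,029.39
Oct 16, sell 39: 39/139 × $1,700.94 → $477.24
Total COGS = $3,432.84 + $3,357.33 + $5,029.39 + $477.24 = $12,296.80
Ending inventory (cost pool remaining) = $1,223.70

COGS = $12,296.80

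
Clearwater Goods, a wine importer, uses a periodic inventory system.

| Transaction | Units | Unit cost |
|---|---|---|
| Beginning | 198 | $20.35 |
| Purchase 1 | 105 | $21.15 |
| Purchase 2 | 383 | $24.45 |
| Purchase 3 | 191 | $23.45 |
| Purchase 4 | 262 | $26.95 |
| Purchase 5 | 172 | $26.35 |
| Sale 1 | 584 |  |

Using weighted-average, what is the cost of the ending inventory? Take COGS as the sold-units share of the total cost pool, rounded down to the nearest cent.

Ending inventory = $17,571.36

Sale 1, sell 584: 584/1311 × $31,686.45 → $14,115.09
Ending inventory (cost pool remaining) = $17,571.36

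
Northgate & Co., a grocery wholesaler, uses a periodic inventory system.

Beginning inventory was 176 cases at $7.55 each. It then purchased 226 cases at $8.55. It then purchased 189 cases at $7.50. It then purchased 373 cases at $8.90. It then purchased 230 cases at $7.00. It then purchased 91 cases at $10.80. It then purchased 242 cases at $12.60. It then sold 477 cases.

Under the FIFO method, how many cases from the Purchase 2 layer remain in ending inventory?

114

Sale 1 (477) [FIFO — oldest first]: 176 @ $7.55 + 226 @ $8.55 + 75 @ $7.50 = $3,823.60
Ending inventory: 114 @ $7.50 + 373 @ $8.90 + 230 @ $7.00 + 91 @ $10.80 + 242 @ $12.60 = $9,816.70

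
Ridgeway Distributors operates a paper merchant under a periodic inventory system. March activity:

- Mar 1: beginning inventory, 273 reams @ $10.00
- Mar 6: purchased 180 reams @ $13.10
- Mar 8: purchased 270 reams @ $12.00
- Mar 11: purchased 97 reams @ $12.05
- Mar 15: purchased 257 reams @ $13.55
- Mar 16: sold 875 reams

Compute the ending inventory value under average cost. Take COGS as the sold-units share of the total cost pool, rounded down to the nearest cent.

Ending inventory = $2,434.36

Mar 16, sell 875: 875/1077 × $12,979.20 → $10,544.84
Ending inventory (cost pool remaining) = $2,434.36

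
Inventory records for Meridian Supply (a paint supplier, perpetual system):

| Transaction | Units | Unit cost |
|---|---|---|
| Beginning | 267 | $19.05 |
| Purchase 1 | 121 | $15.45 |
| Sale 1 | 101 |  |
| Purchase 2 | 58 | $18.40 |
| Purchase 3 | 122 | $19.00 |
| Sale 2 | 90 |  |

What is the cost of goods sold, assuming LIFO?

COGS = $3,270.45

Sale 1 (101) [LIFO — newest first]: 101 @ $15.45 = $1,560.45
Sale 2 (90) [LIFO — newest first]: 90 @ $19.00 = $1,710.00
Total COGS = $1,560.45 + $1,710.00 = $3,270.45
Ending inventory: 267 @ $19.05 + 20 @ $15.45 + 58 @ $18.40 + 32 @ $19.00 = $7,070.55
Check: goods available $10,341.00 = COGS $3,270.45 + ending $7,070.55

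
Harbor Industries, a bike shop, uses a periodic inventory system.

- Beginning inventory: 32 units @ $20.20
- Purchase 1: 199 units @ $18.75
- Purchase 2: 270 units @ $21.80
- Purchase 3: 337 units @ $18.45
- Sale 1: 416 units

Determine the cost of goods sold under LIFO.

Sale 1 (416) [LIFO — newest first]: 337 @ $18.45 + 79 @ $21.80 = $7,939.85
Ending inventory: 32 @ $20.20 + 199 @ $18.75 + 191 @ $21.80 = $8,541.45
Check: goods available $16,481.30 = COGS $7,939.85 + ending $8,541.45

COGS = $7,939.85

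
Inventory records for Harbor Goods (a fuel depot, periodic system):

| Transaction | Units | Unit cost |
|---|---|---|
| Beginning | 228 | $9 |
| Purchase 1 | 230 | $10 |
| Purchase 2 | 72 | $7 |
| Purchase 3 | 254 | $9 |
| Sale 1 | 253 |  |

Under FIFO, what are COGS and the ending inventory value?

COGS = $2,302; ending inventory = $4,840

Sale 1 (253) [FIFO — oldest first]: 228 @ $9 + 25 @ $10 = $2,302
Ending inventory: 205 @ $10 + 72 @ $7 + 254 @ $9 = $4,840
Check: goods available $7,142 = COGS $2,302 + ending $4,840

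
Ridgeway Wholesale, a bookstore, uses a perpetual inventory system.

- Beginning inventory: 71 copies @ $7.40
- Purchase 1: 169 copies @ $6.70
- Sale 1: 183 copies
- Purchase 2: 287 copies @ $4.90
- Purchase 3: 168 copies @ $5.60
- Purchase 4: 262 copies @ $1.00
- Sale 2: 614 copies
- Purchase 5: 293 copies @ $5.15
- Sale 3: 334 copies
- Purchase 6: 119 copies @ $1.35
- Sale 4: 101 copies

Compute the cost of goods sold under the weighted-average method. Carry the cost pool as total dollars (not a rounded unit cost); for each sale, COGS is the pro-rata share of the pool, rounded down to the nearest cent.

COGS = $5,521.88

After Beginning: 71 on hand, pool $525.40 (≈ $7.4000 each)
After Purchase 1: 240 on hand, pool $1,657.70 (≈ $6.9071 each)
Sale 1, sell 183: 183/240 × $1,657.70 → $1,263.99
After Purchase 2: 344 on hand, pool $1,800.01 (≈ $5.2326 each)
After Purchase 3: 512 on hand, pool $2,740.81 (≈ $5.3531 each)
After Purchase 4: 774 on hand, pool $3,002.81 (≈ $3.8796 each)
Sale 2, sell 614: 614/774 × $3,002.81 → $2,382.07
After Purchase 5: 453 on hand, pool $2,129.69 (≈ $4.7013 each)
Sale 3, sell 334: 334/453 × $2,129.69 → $1,570.23
After Purchase 6: 238 on hand, pool $720.11 (≈ $3.0257 each)
Sale 4, sell 101: 101/238 × $720.11 → $305.59
Total COGS = $1,263.99 + $2,382.07 + $1,570.23 + $305.59 = $5,521.88
Ending inventory (cost pool remaining) = $414.52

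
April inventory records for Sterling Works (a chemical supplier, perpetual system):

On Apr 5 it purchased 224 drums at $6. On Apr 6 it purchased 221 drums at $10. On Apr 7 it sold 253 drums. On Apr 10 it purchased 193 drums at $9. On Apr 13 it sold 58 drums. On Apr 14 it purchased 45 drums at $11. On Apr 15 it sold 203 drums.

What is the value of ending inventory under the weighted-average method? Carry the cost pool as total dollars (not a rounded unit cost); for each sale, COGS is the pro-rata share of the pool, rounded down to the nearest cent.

Ending inventory = $1,486.81

After Apr 5: 224 on hand, pool $1,344.00 (≈ $6.0000 each)
After Apr 6: 445 on hand, pool $3,554.00 (≈ $7.9865 each)
Apr 7, sell 253: 253/445 × $3,554.00 → $2,020.58
After Apr 10: 385 on hand, pool $3,270.42 (≈ $8.4946 each)
Apr 13, sell 58: 58/385 × $3,270.42 → $492.68
After Apr 14: 372 on hand, pool $3,272.74 (≈ $8.7977 each)
Apr 15, sell 203: 203/372 × $3,272.74 → $1,785.93
Total COGS = $2,020.58 + $492.68 + $1,785.93 = $4,299.19
Ending inventory (cost pool remaining) = $1,486.81
Check: goods available $5,786.00 = COGS $4,299.19 + ending $1,486.81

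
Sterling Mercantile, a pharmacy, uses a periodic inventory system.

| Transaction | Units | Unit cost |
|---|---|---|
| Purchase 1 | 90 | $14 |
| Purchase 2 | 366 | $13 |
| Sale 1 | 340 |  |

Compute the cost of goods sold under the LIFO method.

Sale 1 (340) [LIFO — newest first]: 340 @ $13 = $4,420
Ending inventory: 90 @ $14 + 26 @ $13 = $1,598
Check: goods available $6,018 = COGS $4,420 + ending $1,598

COGS = $4,420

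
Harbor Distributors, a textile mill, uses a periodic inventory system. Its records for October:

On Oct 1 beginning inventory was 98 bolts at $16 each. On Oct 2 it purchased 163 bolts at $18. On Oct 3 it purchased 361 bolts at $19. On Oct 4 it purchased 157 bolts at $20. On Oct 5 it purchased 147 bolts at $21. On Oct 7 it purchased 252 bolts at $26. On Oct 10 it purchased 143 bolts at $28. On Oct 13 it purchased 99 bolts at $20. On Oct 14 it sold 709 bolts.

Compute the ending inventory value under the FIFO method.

Oct 14, 709 sold [FIFO — oldest first]: 98 @ $16 + 163 @ $18 + 361 @ $19 + 87 @ $20 = $13,101
Ending inventory: 70 @ $20 + 147 @ $21 + 252 @ $26 + 143 @ $28 + 99 @ $20 = $17,023

Ending inventory = $17,023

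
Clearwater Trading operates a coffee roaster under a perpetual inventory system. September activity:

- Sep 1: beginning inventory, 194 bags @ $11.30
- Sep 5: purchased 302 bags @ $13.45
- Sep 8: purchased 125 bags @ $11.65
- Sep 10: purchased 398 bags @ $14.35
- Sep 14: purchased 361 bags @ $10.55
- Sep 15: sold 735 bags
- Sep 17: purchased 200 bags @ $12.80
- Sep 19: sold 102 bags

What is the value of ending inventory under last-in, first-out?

Ending inventory = $9,309.15

Sep 15, 735 sold [LIFO — newest first]: 361 @ $10.55 + 374 @ $14.35 = $9,175.45
Sep 19, 102 sold [LIFO — newest first]: 102 @ $12.80 = $1,305.60
Total COGS = $9,175.45 + $1,305.60 = $10,481.05
Ending inventory: 194 @ $11.30 + 302 @ $13.45 + 125 @ $11.65 + 24 @ $14.35 + 98 @ $12.80 = $9,309.15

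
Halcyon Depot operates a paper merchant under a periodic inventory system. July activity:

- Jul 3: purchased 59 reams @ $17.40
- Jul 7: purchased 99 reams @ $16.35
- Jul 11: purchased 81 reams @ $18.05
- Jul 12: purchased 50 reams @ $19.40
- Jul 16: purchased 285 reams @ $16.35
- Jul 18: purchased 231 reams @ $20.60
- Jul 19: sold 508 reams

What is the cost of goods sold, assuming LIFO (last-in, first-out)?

Jul 19, 508 sold [LIFO — newest first]: 231 @ $20.60 + 277 @ $16.35 = $9,287.55
Ending inventory: 59 @ $17.40 + 99 @ $16.35 + 81 @ $18.05 + 50 @ $19.40 + 8 @ $16.35 = $5,208.10

COGS = $9,287.55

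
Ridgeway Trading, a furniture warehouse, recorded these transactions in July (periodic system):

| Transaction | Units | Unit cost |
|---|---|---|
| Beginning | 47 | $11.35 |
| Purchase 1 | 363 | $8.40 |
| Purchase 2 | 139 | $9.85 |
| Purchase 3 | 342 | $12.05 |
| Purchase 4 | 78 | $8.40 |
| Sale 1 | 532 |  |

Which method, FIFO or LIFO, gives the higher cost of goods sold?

FIFO COGS: 47 @ $11.35 + 363 @ $8.40 + 122 @ $9.85 = $4,784.35
LIFO COGS: 78 @ $8.40 + 342 @ $12.05 + 112 @ $9.85 = $5,879.50

LIFO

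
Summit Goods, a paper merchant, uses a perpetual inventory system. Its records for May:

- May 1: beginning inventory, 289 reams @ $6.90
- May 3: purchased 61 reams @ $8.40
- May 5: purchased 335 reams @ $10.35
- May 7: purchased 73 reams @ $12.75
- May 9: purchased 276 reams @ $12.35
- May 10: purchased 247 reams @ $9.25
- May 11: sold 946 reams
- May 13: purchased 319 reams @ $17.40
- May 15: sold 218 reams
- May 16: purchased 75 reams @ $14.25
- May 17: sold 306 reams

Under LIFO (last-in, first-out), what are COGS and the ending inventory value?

COGS = $17,802.70; ending inventory = $1,414.50

May 11, 946 sold [LIFO — newest first]: 247 @ $9.25 + 276 @ $12.35 + 73 @ $12.75 + 335 @ $10.35 + 15 @ $8.40 = $10,217.35
May 15, 218 sold [LIFO — newest first]: 218 @ $17.40 = $3,793.20
May 17, 306 sold [LIFO — newest first]: 75 @ $14.25 + 101 @ $17.40 + 46 @ $8.40 + 84 @ $6.90 = $3,792.15
Total COGS = $10,217.35 + $3,793.20 + $3,792.15 = $17,802.70
Ending inventory: 205 @ $6.90 = $1,414.50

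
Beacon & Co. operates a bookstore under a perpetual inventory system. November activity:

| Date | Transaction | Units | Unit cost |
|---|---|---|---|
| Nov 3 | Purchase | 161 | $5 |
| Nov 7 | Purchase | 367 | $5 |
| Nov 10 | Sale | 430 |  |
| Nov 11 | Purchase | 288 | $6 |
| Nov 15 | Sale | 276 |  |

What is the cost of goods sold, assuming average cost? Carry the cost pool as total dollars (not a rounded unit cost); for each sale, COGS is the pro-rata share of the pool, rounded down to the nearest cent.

COGS = $3,735.92

After Nov 3: 161 on hand, pool $805.00 (≈ $5.0000 each)
After Nov 7: 528 on hand, pool $2,640.00 (≈ $5.0000 each)
Nov 10, sell 430: 430/528 × $2,640.00 → $2,150.00
After Nov 11: 386 on hand, pool $2,218.00 (≈ $5.7461 each)
Nov 15, sell 276: 276/386 × $2,218.00 → $1,585.92
Total COGS = $2,150.00 + $1,585.92 = $3,735.92
Ending inventory (cost pool remaining) = $632.08
Check: goods available $4,368.00 = COGS $3,735.92 + ending $632.08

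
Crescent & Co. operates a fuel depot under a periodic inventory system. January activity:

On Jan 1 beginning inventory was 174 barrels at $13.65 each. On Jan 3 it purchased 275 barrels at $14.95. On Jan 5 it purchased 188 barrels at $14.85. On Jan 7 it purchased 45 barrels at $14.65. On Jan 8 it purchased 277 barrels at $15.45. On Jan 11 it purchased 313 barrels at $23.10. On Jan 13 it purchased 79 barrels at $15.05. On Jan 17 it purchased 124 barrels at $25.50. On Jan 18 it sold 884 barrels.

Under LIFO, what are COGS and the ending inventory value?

Jan 18, 884 sold [LIFO — newest first]: 124 @ $25.50 + 79 @ $15.05 + 313 @ $23.10 + 277 @ $15.45 + 45 @ $14.65 + 46 @ $14.85 = $17,203.25
Ending inventory: 174 @ $13.65 + 275 @ $14.95 + 142 @ $14.85 = $8,595.05
Check: goods available $25,798.30 = COGS $17,203.25 + ending $8,595.05

COGS = $17,203.25; ending inventory = $8,595.05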